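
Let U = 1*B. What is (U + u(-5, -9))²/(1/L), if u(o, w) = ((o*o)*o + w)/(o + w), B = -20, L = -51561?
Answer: -274768569/49 ≈ -5.6075e+6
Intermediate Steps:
u(o, w) = (w + o³)/(o + w) (u(o, w) = (o²*o + w)/(o + w) = (o³ + w)/(o + w) = (w + o³)/(o + w))
U = -20 (U = 1*(-20) = -20)
(U + u(-5, -9))²/(1/L) = (-20 + (-9 + (-5)³)/(-5 - 9))²/(1/(-51561)) = (-20 + (-9 - 125)/(-14))²/(-1/51561) = (-20 - 1/14*(-134))²*(-51561) = (-20 + 67/7)²*(-51561) = (-73/7)²*(-51561) = (5329/49)*(-51561) = -274768569/49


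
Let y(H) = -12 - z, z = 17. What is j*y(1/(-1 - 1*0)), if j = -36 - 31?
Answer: 1943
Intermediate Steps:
y(H) = -29 (y(H) = -12 - 1*17 = -12 - 17 = -29)
j = -67
j*y(1/(-1 - 1*0)) = -67*(-29) = 1943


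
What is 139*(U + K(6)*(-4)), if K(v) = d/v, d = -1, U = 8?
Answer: 3614/3 ≈ 1204.7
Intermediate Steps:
K(v) = -1/v
139*(U + K(6)*(-4)) = 139*(8 - 1/6*(-4)) = 139*(8 - 1*⅙*(-4)) = 139*(8 - ⅙*(-4)) = 139*(8 + ⅔) = 139*(26/3) = 3614/3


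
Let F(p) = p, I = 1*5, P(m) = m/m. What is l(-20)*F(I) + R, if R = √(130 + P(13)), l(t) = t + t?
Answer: -200 + √131 ≈ -188.55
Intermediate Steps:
P(m) = 1
I = 5
l(t) = 2*t
R = √131 (R = √(130 + 1) = √131 ≈ 11.446)
l(-20)*F(I) + R = (2*(-20))*5 + √131 = -40*5 + √131 = -200 + √131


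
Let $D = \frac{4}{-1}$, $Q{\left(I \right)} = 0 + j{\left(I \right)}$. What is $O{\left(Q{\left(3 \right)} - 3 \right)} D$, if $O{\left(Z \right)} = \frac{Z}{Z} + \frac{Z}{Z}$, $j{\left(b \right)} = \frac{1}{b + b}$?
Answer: $-8$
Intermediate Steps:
$j{\left(b \right)} = \frac{1}{2 b}$
$Q{\left(I \right)} = \frac{1}{2 I}$ ($Q{\left(I \right)} = 0 + \frac{1}{2 I} = \frac{1}{2 I}$)
$O{\left(Z \right)} = 2$ ($O{\left(Z \right)} = 1 + 1 = 2$)
$D = -4$ ($D = 4 \left(-1\right) = -4$)
$O{\left(Q{\left(3 \right)} - 3 \right)} D = 2 \left(-4\right) = -8$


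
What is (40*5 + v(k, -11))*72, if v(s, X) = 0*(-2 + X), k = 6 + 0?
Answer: 14400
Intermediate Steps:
k = 6
v(s, X) = 0
(40*5 + v(k, -11))*72 = (40*5 + 0)*72 = (200 + 0)*72 = 200*72 = 14400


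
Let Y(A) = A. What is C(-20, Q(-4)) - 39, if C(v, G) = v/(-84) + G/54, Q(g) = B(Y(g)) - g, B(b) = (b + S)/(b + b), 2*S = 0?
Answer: -1083/28 ≈ -38.679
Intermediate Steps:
S = 0 (S = (1/2)*0 = 0)
B(b) = 1/2 (B(b) = (b + 0)/(b + b) = b/((2*b)) = b*(1/(2*b)) = 1/2)
Q(g) = 1/2 - g
C(v, G) = -v/84 + G/54 (C(v, G) = v*(-1/84) + G*(1/54) = -v/84 + G/54)
C(-20, Q(-4)) - 39 = (-1/84*(-20) + (1/2 - 1*(-4))/54) - 39 = (5/21 + (1/2 + 4)/54) - 39 = (5/21 + (1/54)*(9/2)) - 39 = (5/21 + 1/12) - 39 = 9/28 - 39 = -1083/28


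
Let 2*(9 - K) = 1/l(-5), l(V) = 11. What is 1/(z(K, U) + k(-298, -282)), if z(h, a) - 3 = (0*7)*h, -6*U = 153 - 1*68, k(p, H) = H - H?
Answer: ⅓ ≈ 0.33333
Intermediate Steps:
k(p, H) = 0
K = 197/22 (K = 9 - ½/11 = 9 - ½*1/11 = 9 - 1/22 = 197/22 ≈ 8.9545)
U = -85/6 (U = -(153 - 1*68)/6 = -(153 - 68)/6 = -⅙*85 = -85/6 ≈ -14.167)
z(h, a) = 3 (z(h, a) = 3 + (0*7)*h = 3 + 0*h = 3 + 0 = 3)
1/(z(K, U) + k(-298, -282)) = 1/(3 + 0) = 1/3 = ⅓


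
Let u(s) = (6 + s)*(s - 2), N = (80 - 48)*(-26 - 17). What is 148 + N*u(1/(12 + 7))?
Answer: 5908308/361 ≈ 16367.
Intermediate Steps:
N = -1376 (N = 32*(-43) = -1376)
u(s) = (-2 + s)*(6 + s) (u(s) = (6 + s)*(-2 + s) = (-2 + s)*(6 + s))
148 + N*u(1/(12 + 7)) = 148 - 1376*(-12 + (1/(12 + 7))**2 + 4/(12 + 7)) = 148 - 1376*(-12 + (1/19)**2 + 4/19) = 148 - 1376*(-12 + (1/19)**2 + 4*(1/19)) = 148 - 1376*(-12 + 1/361 + 4/19) = 148 - 1376*(-4255/361) = 148 + 5854880/361 = 5908308/361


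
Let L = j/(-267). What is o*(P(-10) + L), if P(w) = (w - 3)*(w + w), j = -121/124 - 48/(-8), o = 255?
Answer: 8220605/124 ≈ 66295.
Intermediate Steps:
j = 623/124 (j = -121*1/124 - 48*(-⅛) = -121/124 + 6 = 623/124 ≈ 5.0242)
P(w) = 2*w*(-3 + w) (P(w) = (-3 + w)*(2*w) = 2*w*(-3 + w))
L = -7/372 (L = (623/124)/(-267) = (623/124)*(-1/267) = -7/372 ≈ -0.018817)
o*(P(-10) + L) = 255*(2*(-10)*(-3 - 10) - 7/372) = 255*(2*(-10)*(-13) - 7/372) = 255*(260 - 7/372) = 255*(96713/372) = 8220605/124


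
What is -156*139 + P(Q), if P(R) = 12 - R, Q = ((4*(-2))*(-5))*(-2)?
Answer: -21592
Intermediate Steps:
Q = -80 (Q = -8*(-5)*(-2) = 40*(-2) = -80)
-156*139 + P(Q) = -156*139 + (12 - 1*(-80)) = -21684 + (12 + 80) = -21684 + 92 = -21592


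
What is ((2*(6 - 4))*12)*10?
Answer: 480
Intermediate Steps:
((2*(6 - 4))*12)*10 = ((2*2)*12)*10 = (4*12)*10 = 48*10 = 480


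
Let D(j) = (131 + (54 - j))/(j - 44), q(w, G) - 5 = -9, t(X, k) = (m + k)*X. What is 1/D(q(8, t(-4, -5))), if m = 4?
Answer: -16/63 ≈ -0.25397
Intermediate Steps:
t(X, k) = X*(4 + k) (t(X, k) = (4 + k)*X = X*(4 + k))
q(w, G) = -4 (q(w, G) = 5 - 9 = -4)
D(j) = (185 - j)/(-44 + j)
1/D(q(8, t(-4, -5))) = 1/((185 - 1*(-4))/(-44 - 4)) = 1/((185 + 4)/(-48)) = 1/(-1/48*189) = 1/(-63/16) = -16/63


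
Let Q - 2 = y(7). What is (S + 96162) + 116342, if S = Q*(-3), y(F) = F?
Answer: 212477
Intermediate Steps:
Q = 9 (Q = 2 + 7 = 9)
S = -27 (S = 9*(-3) = -27)
(S + 96162) + 116342 = (-27 + 96162) + 116342 = 96135 + 116342 = 212477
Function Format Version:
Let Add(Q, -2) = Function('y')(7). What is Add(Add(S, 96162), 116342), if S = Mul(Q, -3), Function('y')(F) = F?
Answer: 212477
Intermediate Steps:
Q = 9 (Q = Add(2, 7) = 9)
S = -27 (S = Mul(9, -3) = -27)
Add(Add(S, 96162), 116342) = Add(Add(-27, 96162), 116342) = Add(96135, 116342) = 212477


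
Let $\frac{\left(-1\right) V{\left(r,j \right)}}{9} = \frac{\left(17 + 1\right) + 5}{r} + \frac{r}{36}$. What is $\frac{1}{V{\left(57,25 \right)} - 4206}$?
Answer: $- \frac{76}{321015} \approx -0.00023675$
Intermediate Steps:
$V{\left(r,j \right)} = - \frac{207}{r} - \frac{r}{4}$ ($V{\left(r,j \right)} = - 9 \left(\frac{\left(17 + 1\right) + 5}{r} + \frac{r}{36}\right) = - 9 \left(\frac{18 + 5}{r} + r \frac{1}{36}\right) = - 9 \left(\frac{23}{r} + \frac{r}{36}\right) = - \frac{207}{r} - \frac{r}{4}$)
$\frac{1}{V{\left(57,25 \right)} - 4206} = \frac{1}{\left(- \frac{207}{57} - \frac{57}{4}\right) - 4206} = \frac{1}{\left(\left(-207\right) \frac{1}{57} - \frac{57}{4}\right) - 4206} = \frac{1}{\left(- \frac{69}{19} - \frac{57}{4}\right) - 4206} = \frac{1}{- \frac{1359}{76} - 4206} = \frac{1}{- \frac{321015}{76}} = - \frac{76}{321015}$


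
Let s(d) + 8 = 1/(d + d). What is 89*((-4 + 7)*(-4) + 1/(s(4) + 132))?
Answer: -1059812/993 ≈ -1067.3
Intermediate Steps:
s(d) = -8 + 1/(2*d) (s(d) = -8 + 1/(d + d) = -8 + 1/(2*d))
89*((-4 + 7)*(-4) + 1/(s(4) + 132)) = 89*((-4 + 7)*(-4) + 1/((-8 + (½)/4) + 132)) = 89*(3*(-4) + 1/((-8 + (½)*(¼)) + 132)) = 89*(-12 + 1/((-8 + ⅛) + 132)) = 89*(-12 + 1/(-63/8 + 132)) = 89*(-12 + 1/(993/8)) = 89*(-12 + 8/993) = 89*(-11908/993) = -1059812/993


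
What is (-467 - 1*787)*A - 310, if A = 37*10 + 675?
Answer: -1310740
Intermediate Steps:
A = 1045 (A = 370 + 675 = 1045)
(-467 - 1*787)*A - 310 = (-467 - 1*787)*1045 - 310 = (-467 - 787)*1045 - 310 = -1254*1045 - 310 = -1310430 - 310 = -1310740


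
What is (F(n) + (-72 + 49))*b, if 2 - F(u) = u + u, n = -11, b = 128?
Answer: 128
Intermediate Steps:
F(u) = 2 - 2*u (F(u) = 2 - (u + u) = 2 - 2*u)
(F(n) + (-72 + 49))*b = ((2 - 2*(-11)) + (-72 + 49))*128 = ((2 + 22) - 23)*128 = (24 - 23)*128 = 1*128 = 128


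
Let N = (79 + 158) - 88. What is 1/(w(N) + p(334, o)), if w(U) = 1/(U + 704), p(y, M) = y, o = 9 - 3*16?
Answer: 853/284903 ≈ 0.0029940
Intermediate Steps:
o = -39 (o = 9 - 48 = -39)
N = 149 (N = 237 - 88 = 149)
w(U) = 1/(704 + U)
1/(w(N) + p(334, o)) = 1/(1/(704 + 149) + 334) = 1/(1/853 + 334) = 1/(284903/853) = 853/284903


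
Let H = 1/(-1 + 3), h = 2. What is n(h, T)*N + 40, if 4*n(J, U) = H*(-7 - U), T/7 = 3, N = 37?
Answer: -179/2 ≈ -89.500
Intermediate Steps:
T = 21 (T = 7*3 = 21)
H = 1/2 ≈ 0.50000
n(J, U) = -7/8 - U/8 (n(J, U) = ((-7 - U)/2)/4 = (-7/2 - U/2)/4 = -7/8 - U/8)
n(h, T)*N + 40 = (-7/8 - 1/8*21)*37 + 40 = (-7/8 - 21/8)*37 + 40 = -7/2*37 + 40 = -259/2 + 40 = -179/2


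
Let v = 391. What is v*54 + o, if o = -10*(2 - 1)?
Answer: 21104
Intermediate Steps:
o = -10 (o = -10*1 = -10)
v*54 + o = 391*54 - 10 = 21114 - 10 = 21104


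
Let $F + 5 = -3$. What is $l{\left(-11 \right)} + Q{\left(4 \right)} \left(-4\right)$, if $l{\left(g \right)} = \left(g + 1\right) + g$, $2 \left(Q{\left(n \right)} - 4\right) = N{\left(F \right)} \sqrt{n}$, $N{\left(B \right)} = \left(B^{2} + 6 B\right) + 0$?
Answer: $-101$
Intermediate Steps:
$F = -8$ ($F = -5 - 3 = -8$)
$N{\left(B \right)} = B^{2} + 6 B$
$Q{\left(n \right)} = 4 + 8 \sqrt{n}$ ($Q{\left(n \right)} = 4 + \frac{- 8 \left(6 - 8\right) \sqrt{n}}{2} = 4 + \frac{\left(-8\right) \left(-2\right) \sqrt{n}}{2} = 4 + \frac{16 \sqrt{n}}{2} = 4 + 8 \sqrt{n}$)
$l{\left(g \right)} = 1 + 2 g$ ($l{\left(g \right)} = \left(1 + g\right) + g = 1 + 2 g$)
$l{\left(-11 \right)} + Q{\left(4 \right)} \left(-4\right) = \left(1 + 2 \left(-11\right)\right) + \left(4 + 8 \sqrt{4}\right) \left(-4\right) = \left(1 - 22\right) + \left(4 + 8 \cdot 2\right) \left(-4\right) = -21 + \left(4 + 16\right) \left(-4\right) = -21 + 20 \left(-4\right) = -21 - 80 = -101$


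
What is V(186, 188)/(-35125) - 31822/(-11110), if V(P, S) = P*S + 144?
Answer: 72765343/39023875 ≈ 1.8646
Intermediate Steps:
V(P, S) = 144 + P*S
V(186, 188)/(-35125) - 31822/(-11110) = (144 + 186*188)/(-35125) - 31822/(-11110) = (144 + 34968)*(-1/35125) - 31822*(-1/11110) = 35112*(-1/35125) + 15911/5555 = -35112/35125 + 15911/5555 = 72765343/39023875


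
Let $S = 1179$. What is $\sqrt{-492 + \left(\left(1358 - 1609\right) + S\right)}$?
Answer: $2 \sqrt{109} \approx 20.881$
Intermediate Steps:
$\sqrt{-492 + \left(\left(1358 - 1609\right) + S\right)} = \sqrt{-492 + \left(\left(1358 - 1609\right) + 1179\right)} = \sqrt{-492 + \left(-251 + 1179\right)} = \sqrt{-492 + 928} = \sqrt{436} = 2 \sqrt{109}$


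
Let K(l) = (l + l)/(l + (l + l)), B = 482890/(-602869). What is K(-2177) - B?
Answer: 2654408/1808607 ≈ 1.4677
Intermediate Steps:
B = -482890/602869 (B = 482890*(-1/602869) = -482890/602869 ≈ -0.80099)
K(l) = 2/3 (K(l) = (2*l)/(l + 2*l) = (2*l)/((3*l)) = (2*l)*(1/(3*l)) = 2/3)
K(-2177) - B = 2/3 - 1*(-482890/602869) = 2/3 + 482890/602869 = 2654408/1808607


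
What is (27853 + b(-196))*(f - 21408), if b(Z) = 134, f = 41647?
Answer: 566428893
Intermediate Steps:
(27853 + b(-196))*(f - 21408) = (27853 + 134)*(41647 - 21408) = 27987*20239 = 566428893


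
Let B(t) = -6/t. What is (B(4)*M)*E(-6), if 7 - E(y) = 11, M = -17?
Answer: -102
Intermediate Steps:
E(y) = -4 (E(y) = 7 - 1*11 = 7 - 11 = -4)
(B(4)*M)*E(-6) = (-6/4*(-17))*(-4) = (-6*1/4*(-17))*(-4) = -3/2*(-17)*(-4) = (51/2)*(-4) = -102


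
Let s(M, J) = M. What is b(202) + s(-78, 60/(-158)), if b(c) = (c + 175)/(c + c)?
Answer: -31135/404 ≈ -77.067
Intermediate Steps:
b(c) = (175 + c)/(2*c) (b(c) = (175 + c)/((2*c)) = (175 + c)*(1/(2*c)) = (175 + c)/(2*c))
b(202) + s(-78, 60/(-158)) = (1/2)*(175 + 202)/202 - 78 = (1/2)*(1/202)*377 - 78 = 377/404 - 78 = -31135/404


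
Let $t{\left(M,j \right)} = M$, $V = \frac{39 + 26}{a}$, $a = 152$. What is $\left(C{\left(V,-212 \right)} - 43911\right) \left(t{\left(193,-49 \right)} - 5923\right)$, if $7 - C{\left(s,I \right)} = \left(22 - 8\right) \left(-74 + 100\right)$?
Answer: $253655640$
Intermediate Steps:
$V = \frac{65}{152}$ ($V = \frac{39 + 26}{152} = 65 \cdot \frac{1}{152} = \frac{65}{152} \approx 0.42763$)
$C{\left(s,I \right)} = -357$ ($C{\left(s,I \right)} = 7 - \left(22 - 8\right) \left(-74 + 100\right) = 7 - 14 \cdot 26 = 7 - 364 = -357$)
$\left(C{\left(V,-212 \right)} - 43911\right) \left(t{\left(193,-49 \right)} - 5923\right) = \left(-357 - 43911\right) \left(193 - 5923\right) = \left(-44268\right) \left(-5730\right) = 253655640$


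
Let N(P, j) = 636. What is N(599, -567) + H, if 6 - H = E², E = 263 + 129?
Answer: -153022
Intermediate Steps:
E = 392
H = -153658 (H = 6 - 1*392² = 6 - 1*153664 = 6 - 153664 = -153658)
N(599, -567) + H = 636 - 153658 = -153022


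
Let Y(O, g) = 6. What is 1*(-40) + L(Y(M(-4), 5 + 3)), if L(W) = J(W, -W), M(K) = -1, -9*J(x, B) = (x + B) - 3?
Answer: -119/3 ≈ -39.667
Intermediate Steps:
J(x, B) = 1/3 - B/9 - x/9 (J(x, B) = -((x + B) - 3)/9 = -((B + x) - 3)/9 = -(-3 + B + x)/9 = 1/3 - B/9 - x/9)
L(W) = 1/3 (L(W) = 1/3 - (-1)*W/9 - W/9 = 1/3 + W/9 - W/9 = 1/3)
1*(-40) + L(Y(M(-4), 5 + 3)) = 1*(-40) + 1/3 = -40 + 1/3 = -119/3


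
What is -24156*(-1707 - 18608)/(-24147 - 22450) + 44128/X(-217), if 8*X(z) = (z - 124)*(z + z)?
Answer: -305077808764/28975111 ≈ -10529.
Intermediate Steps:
X(z) = z*(-124 + z)/4 (X(z) = ((z - 124)*(z + z))/8 = ((-124 + z)*(2*z))/8 = (2*z*(-124 + z))/8 = z*(-124 + z)/4)
-24156*(-1707 - 18608)/(-24147 - 22450) + 44128/X(-217) = -24156*(-1707 - 18608)/(-24147 - 22450) + 44128/(((¼)*(-217)*(-124 - 217))) = -24156/((-46597/(-20315))) + 44128/(((¼)*(-217)*(-341))) = -24156/((-46597*(-1/20315))) + 44128/(73997/4) = -24156/2741/1195 + 44128*(4/73997) = -24156*1195/2741 + 25216/10571 = -28866420/2741 + 25216/10571 = -305077808764/28975111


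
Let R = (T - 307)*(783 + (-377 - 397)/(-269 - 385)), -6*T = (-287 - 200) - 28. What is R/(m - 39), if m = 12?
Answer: 18904442/2943 ≈ 6423.5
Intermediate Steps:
T = 515/6 (T = -((-287 - 200) - 28)/6 = -(-487 - 28)/6 = -⅙*(-515) = 515/6 ≈ 85.833)
R = -18904442/109 (R = (515/6 - 307)*(783 + (-377 - 397)/(-269 - 385)) = -1327*(783 - 774/(-654))/6 = -1327*(783 - 774*(-1/654))/6 = -1327*(783 + 129/109)/6 = -1327/6*85476/109 = -18904442/109 ≈ -1.7344e+5)
R/(m - 39) = -18904442/(109*(12 - 39)) = -18904442/109/(-27) = -18904442/109*(-1/27) = 18904442/2943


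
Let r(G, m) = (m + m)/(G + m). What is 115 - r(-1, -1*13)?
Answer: 792/7 ≈ 113.14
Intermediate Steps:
r(G, m) = 2*m/(G + m) (r(G, m) = (2*m)/(G + m) = 2*m/(G + m))
115 - r(-1, -1*13) = 115 - 2*(-1*13)/(-1 - 1*13) = 115 - 2*(-13)/(-1 - 13) = 115 - 2*(-13)/(-14) = 115 - 2*(-13)*(-1)/14 = 115 - 1*13/7 = 115 - 13/7 = 792/7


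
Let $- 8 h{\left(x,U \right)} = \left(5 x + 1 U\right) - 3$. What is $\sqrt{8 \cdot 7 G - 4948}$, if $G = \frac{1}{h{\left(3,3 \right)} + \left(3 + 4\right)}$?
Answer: $\frac{2 i \sqrt{2074805}}{41} \approx 70.264 i$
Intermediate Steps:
$h{\left(x,U \right)} = \frac{3}{8} - \frac{5 x}{8} - \frac{U}{8}$ ($h{\left(x,U \right)} = - \frac{\left(5 x + 1 U\right) - 3}{8} = - \frac{\left(5 x + U\right) - 3}{8} = - \frac{\left(U + 5 x\right) - 3}{8} = - \frac{-3 + U + 5 x}{8} = \frac{3}{8} - \frac{5 x}{8} - \frac{U}{8}$)
$G = \frac{8}{41}$ ($G = \frac{1}{\left(\frac{3}{8} - \frac{15}{8} - \frac{3}{8}\right) + \left(3 + 4\right)} = \frac{1}{\left(\frac{3}{8} - \frac{15}{8} - \frac{3}{8}\right) + 7} = \frac{1}{- \frac{15}{8} + 7} = \frac{1}{\frac{41}{8}} = \frac{8}{41} \approx 0.19512$)
$\sqrt{8 \cdot 7 G - 4948} = \sqrt{8 \cdot 7 \cdot \frac{8}{41} - 4948} = \sqrt{56 \cdot \frac{8}{41} - 4948} = \sqrt{\frac{448}{41} - 4948} = \sqrt{- \frac{202420}{41}} = \frac{2 i \sqrt{2074805}}{41}$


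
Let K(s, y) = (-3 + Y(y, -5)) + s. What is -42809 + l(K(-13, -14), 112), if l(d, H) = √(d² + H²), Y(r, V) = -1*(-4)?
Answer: -42809 + 4*√793 ≈ -42696.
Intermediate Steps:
Y(r, V) = 4
K(s, y) = 1 + s (K(s, y) = (-3 + 4) + s = 1 + s)
l(d, H) = √(H² + d²)
-42809 + l(K(-13, -14), 112) = -42809 + √(112² + (1 - 13)²) = -42809 + √(12544 + (-12)²) = -42809 + √(12544 + 144) = -42809 + √12688 = -42809 + 4*√793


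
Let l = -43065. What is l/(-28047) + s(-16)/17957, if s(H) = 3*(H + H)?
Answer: 256875231/167879993 ≈ 1.5301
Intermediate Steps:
s(H) = 6*H (s(H) = 3*(2*H) = 6*H)
l/(-28047) + s(-16)/17957 = -43065/(-28047) + (6*(-16))/17957 = -43065*(-1/28047) - 96*1/17957 = 14355/9349 - 96/17957 = 256875231/167879993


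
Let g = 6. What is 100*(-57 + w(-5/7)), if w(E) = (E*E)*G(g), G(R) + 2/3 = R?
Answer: -797900/147 ≈ -5427.9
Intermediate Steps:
G(R) = -2/3 + R
w(E) = 16*E**2/3 (w(E) = (E*E)*(-2/3 + 6) = E**2*(16/3) = 16*E**2/3)
100*(-57 + w(-5/7)) = 100*(-57 + 16*(-5/7)**2/3) = 100*(-57 + (16/3)*(25/49)) = 100*(-57 + 400/147) = 100*(-7979/147) = -797900/147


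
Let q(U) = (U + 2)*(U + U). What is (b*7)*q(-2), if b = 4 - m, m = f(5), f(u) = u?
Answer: 0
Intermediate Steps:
q(U) = 2*U*(2 + U) (q(U) = (2 + U)*(2*U) = 2*U*(2 + U))
m = 5
b = -1 (b = 4 - 1*5 = 4 - 5 = -1)
(b*7)*q(-2) = (-1*7)*(2*(-2)*(2 - 2)) = -14*(-2)*0 = -7*0 = 0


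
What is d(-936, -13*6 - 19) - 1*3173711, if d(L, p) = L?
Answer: -3174647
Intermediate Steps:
d(-936, -13*6 - 19) - 1*3173711 = -936 - 1*3173711 = -936 - 3173711 = -3174647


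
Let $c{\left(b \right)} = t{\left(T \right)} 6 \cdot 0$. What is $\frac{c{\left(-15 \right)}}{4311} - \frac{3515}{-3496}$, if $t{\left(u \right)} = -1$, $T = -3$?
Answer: $\frac{185}{184} \approx 1.0054$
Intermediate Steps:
$c{\left(b \right)} = 0$ ($c{\left(b \right)} = \left(-1\right) 6 \cdot 0 = \left(-6\right) 0 = 0$)
$\frac{c{\left(-15 \right)}}{4311} - \frac{3515}{-3496} = \frac{0}{4311} - \frac{3515}{-3496} = 0 \cdot \frac{1}{4311} - - \frac{185}{184} = 0 + \frac{185}{184} = \frac{185}{184}$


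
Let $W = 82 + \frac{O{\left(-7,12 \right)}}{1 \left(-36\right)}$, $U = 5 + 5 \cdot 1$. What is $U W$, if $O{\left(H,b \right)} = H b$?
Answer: $\frac{2530}{3} \approx 843.33$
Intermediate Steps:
$U = 10$ ($U = 5 + 5 = 10$)
$W = \frac{253}{3}$ ($W = 82 + \frac{\left(-7\right) 12}{1 \left(-36\right)} = 82 - \frac{84}{-36} = 82 - - \frac{7}{3} = 82 + \frac{7}{3} = \frac{253}{3} \approx 84.333$)
$U W = 10 \cdot \frac{253}{3} = \frac{2530}{3}$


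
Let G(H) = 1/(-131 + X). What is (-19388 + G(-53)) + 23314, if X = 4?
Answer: 498601/127 ≈ 3926.0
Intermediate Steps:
G(H) = -1/127 (G(H) = 1/(-131 + 4) = 1/(-127) = -1/127)
(-19388 + G(-53)) + 23314 = (-19388 - 1/127) + 23314 = -2462277/127 + 23314 = 498601/127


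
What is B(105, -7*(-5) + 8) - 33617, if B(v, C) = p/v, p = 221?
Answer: -3529564/105 ≈ -33615.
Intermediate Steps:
B(v, C) = 221/v
B(105, -7*(-5) + 8) - 33617 = 221/105 - 33617 = -3529564/105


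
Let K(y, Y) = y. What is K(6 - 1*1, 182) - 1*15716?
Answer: -15711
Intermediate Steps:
K(6 - 1*1, 182) - 1*15716 = (6 - 1*1) - 1*15716 = (6 - 1) - 15716 = 5 - 15716 = -15711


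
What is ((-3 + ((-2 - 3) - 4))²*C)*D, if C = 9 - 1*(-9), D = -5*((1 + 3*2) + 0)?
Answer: -90720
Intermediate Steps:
D = -35 (D = -5*((1 + 6) + 0) = -5*(7 + 0) = -5*7 = -35)
C = 18 (C = 9 + 9 = 18)
((-3 + ((-2 - 3) - 4))²*C)*D = ((-3 + ((-2 - 3) - 4))²*18)*(-35) = ((-3 + (-5 - 4))²*18)*(-35) = ((-3 - 9)²*18)*(-35) = ((-12)²*18)*(-35) = (144*18)*(-35) = 2592*(-35) = -90720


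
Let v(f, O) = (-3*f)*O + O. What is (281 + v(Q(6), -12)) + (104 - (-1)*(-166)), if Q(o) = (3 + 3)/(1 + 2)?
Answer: 279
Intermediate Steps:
Q(o) = 2 (Q(o) = 6/3 = 6*(⅓) = 2)
v(f, O) = O - 3*O*f (v(f, O) = -3*O*f + O = O - 3*O*f)
(281 + v(Q(6), -12)) + (104 - (-1)*(-166)) = (281 - 12*(1 - 3*2)) + (104 - (-1)*(-166)) = (281 - 12*(1 - 6)) + (104 - 1*166) = (281 - 12*(-5)) + (104 - 166) = (281 + 60) - 62 = 341 - 62 = 279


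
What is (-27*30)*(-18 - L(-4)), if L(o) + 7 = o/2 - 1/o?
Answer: 14985/2 ≈ 7492.5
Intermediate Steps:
L(o) = -7 + o/2 - 1/o (L(o) = -7 + (o/2 - 1/o) = -7 + o/2 - 1/o)
(-27*30)*(-18 - L(-4)) = (-27*30)*(-18 - (-7 + (1/2)*(-4) - 1/(-4))) = -810*(-18 - (-7 - 2 - 1*(-1/4))) = -810*(-18 - (-7 - 2 + 1/4)) = -810*(-18 - 1*(-35/4)) = -810*(-18 + 35/4) = -810*(-37/4) = 14985/2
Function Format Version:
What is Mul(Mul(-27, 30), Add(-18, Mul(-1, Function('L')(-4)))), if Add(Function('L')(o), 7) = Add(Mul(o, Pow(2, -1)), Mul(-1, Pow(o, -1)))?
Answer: Rational(14985, 2) ≈ 7492.5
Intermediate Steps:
Function('L')(o) = Add(-7, Mul(Rational(1, 2), o), Mul(-1, Pow(o, -1))) (Function('L')(o) = Add(-7, Add(Mul(o, Pow(2, -1)), Mul(-1, Pow(o, -1)))) = Add(-7, Add(Mul(o, Rational(1, 2)), Mul(-1, Pow(o, -1)))) = Add(-7, Add(Mul(Rational(1, 2), o), Mul(-1, Pow(o, -1)))) = Add(-7, Mul(Rational(1, 2), o), Mul(-1, Pow(o, -1))))
Mul(Mul(-27, 30), Add(-18, Mul(-1, Function('L')(-4)))) = Mul(Mul(-27, 30), Add(-18, Mul(-1, Add(-7, Mul(Rational(1, 2), -4), Mul(-1, Pow(-4, -1)))))) = Mul(-810, Add(-18, Mul(-1, Add(-7, -2, Mul(-1, Rational(-1, 4)))))) = Mul(-810, Add(-18, Mul(-1, Add(-7, -2, Rational(1, 4))))) = Mul(-810, Add(-18, Mul(-1, Rational(-35, 4)))) = Mul(-810, Add(-18, Rational(35, 4))) = Mul(-810, Rational(-37, 4)) = Rational(14985, 2)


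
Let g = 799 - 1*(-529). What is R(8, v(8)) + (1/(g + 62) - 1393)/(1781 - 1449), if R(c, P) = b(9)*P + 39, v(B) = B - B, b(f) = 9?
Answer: 16061451/461480 ≈ 34.804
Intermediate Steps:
v(B) = 0
g = 1328 (g = 799 + 529 = 1328)
R(c, P) = 39 + 9*P (R(c, P) = 9*P + 39 = 39 + 9*P)
R(8, v(8)) + (1/(g + 62) - 1393)/(1781 - 1449) = (39 + 9*0) + (1/(1328 + 62) - 1393)/(1781 - 1449) = (39 + 0) + (1/1390 - 1393)/332 = 39 + (1/1390 - 1393)*(1/332) = 39 - 1936269/1390*1/332 = 39 - 1936269/461480 = 16061451/461480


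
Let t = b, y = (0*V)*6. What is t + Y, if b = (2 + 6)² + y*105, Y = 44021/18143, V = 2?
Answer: 1205173/18143 ≈ 66.426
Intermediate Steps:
Y = 44021/18143 (Y = 44021*(1/18143) = 44021/18143 ≈ 2.4263)
y = 0 (y = (0*2)*6 = 0*6 = 0)
b = 64 (b = (2 + 6)² + 0*105 = 8² + 0 = 64 + 0 = 64)
t = 64
t + Y = 64 + 44021/18143 = 1205173/18143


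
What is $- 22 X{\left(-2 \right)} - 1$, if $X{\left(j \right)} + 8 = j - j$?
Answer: $175$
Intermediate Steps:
$X{\left(j \right)} = -8$ ($X{\left(j \right)} = -8 + \left(j - j\right) = -8 + 0 = -8$)
$- 22 X{\left(-2 \right)} - 1 = \left(-22\right) \left(-8\right) - 1 = 176 - 1 = 175$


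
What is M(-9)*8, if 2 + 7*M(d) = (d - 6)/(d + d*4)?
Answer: -40/21 ≈ -1.9048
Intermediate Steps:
M(d) = -2/7 + (-6 + d)/(35*d) (M(d) = -2/7 + ((d - 6)/(d + d*4))/7 = -2/7 + ((-6 + d)/(d + 4*d))/7 = -2/7 + ((-6 + d)/((5*d)))/7 = -2/7 + ((-6 + d)*(1/(5*d)))/7 = -2/7 + ((-6 + d)/(5*d))/7 = -2/7 + (-6 + d)/(35*d))
M(-9)*8 = ((3/35)*(-2 - 3*(-9))/(-9))*8 = ((3/35)*(-1/9)*(-2 + 27))*8 = ((3/35)*(-1/9)*25)*8 = -5/21*8 = -40/21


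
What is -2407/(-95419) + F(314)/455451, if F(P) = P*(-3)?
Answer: 335461953/14486226323 ≈ 0.023157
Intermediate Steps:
F(P) = -3*P
-2407/(-95419) + F(314)/455451 = -2407/(-95419) - 3*314/455451 = -2407*(-1/95419) - 942*1/455451 = 2407/95419 - 314/151817 = 335461953/14486226323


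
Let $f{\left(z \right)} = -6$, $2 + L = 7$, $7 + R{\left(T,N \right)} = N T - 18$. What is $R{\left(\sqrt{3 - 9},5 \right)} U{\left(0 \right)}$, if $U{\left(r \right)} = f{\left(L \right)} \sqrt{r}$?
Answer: $0$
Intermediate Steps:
$R{\left(T,N \right)} = -25 + N T$ ($R{\left(T,N \right)} = -7 + \left(N T - 18\right) = -7 + \left(-18 + N T\right) = -25 + N T$)
$L = 5$ ($L = -2 + 7 = 5$)
$U{\left(r \right)} = - 6 \sqrt{r}$
$R{\left(\sqrt{3 - 9},5 \right)} U{\left(0 \right)} = \left(-25 + 5 \sqrt{3 - 9}\right) \left(- 6 \sqrt{0}\right) = \left(-25 + 5 \sqrt{-6}\right) \left(\left(-6\right) 0\right) = \left(-25 + 5 i \sqrt{6}\right) 0 = 0$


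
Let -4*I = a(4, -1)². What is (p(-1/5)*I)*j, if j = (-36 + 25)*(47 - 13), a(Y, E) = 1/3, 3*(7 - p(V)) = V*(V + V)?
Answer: 97801/1350 ≈ 72.445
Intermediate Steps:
p(V) = 7 - 2*V²/3 (p(V) = 7 - V*(V + V)/3 = 7 - V*2*V/3 = 7 - 2*V²/3)
a(Y, E) = ⅓
j = -374 (j = -11*34 = -374)
I = -1/36 (I = -(⅓)²/4 = -¼*⅑ = -1/36 ≈ -0.027778)
(p(-1/5)*I)*j = ((7 - 2*(-1/5)²/3)*(-1/36))*(-374) = ((7 - 2*(-1*⅕)²/3)*(-1/36))*(-374) = ((7 - 2*(-⅕)²/3)*(-1/36))*(-374) = ((7 - ⅔*1/25)*(-1/36))*(-374) = ((7 - 2/75)*(-1/36))*(-374) = ((523/75)*(-1/36))*(-374) = -523/2700*(-374) = 97801/1350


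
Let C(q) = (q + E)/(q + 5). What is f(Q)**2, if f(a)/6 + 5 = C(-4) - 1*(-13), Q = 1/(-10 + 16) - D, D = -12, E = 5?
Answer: 2916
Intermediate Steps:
Q = 73/6 (Q = 1/(-10 + 16) - 1*(-12) = 1/6 + 12 = 73/6 ≈ 12.167)
C(q) = 1 (C(q) = (q + 5)/(q + 5) = (5 + q)/(5 + q) = 1)
f(a) = 54 (f(a) = -30 + 6*(1 - 1*(-13)) = -30 + 6*(1 + 13) = -30 + 6*14 = -30 + 84 = 54)
f(Q)**2 = 54**2 = 2916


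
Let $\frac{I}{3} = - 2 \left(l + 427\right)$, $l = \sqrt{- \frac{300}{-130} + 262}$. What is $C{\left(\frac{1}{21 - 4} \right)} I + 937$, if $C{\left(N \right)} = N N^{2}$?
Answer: $\frac{4600919}{4913} - \frac{12 \sqrt{11167}}{63869} \approx 936.46$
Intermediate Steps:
$l = \frac{2 \sqrt{11167}}{13}$ ($l = \sqrt{\left(-300\right) \left(- \frac{1}{130}\right) + 262} = \sqrt{\frac{30}{13} + 262} = \sqrt{\frac{3436}{13}} = \frac{2 \sqrt{11167}}{13} \approx 16.258$)
$C{\left(N \right)} = N^{3}$
$I = -2562 - \frac{12 \sqrt{11167}}{13}$ ($I = 3 \left(- 2 \left(\frac{2 \sqrt{11167}}{13} + 427\right)\right) = 3 \left(- 2 \left(427 + \frac{2 \sqrt{11167}}{13}\right)\right) = 3 \left(-854 - \frac{4 \sqrt{11167}}{13}\right) = -2562 - \frac{12 \sqrt{11167}}{13} \approx -2659.5$)
$C{\left(\frac{1}{21 - 4} \right)} I + 937 = \left(\frac{1}{21 - 4}\right)^{3} \left(-2562 - \frac{12 \sqrt{11167}}{13}\right) + 937 = \left(\frac{1}{17}\right)^{3} \left(-2562 - \frac{12 \sqrt{11167}}{13}\right) + 937 = \frac{-2562 - \frac{12 \sqrt{11167}}{13}}{4913} + 937 = \left(- \frac{2562}{4913} - \frac{12 \sqrt{11167}}{63869}\right) + 937 = \frac{4600919}{4913} - \frac{12 \sqrt{11167}}{63869}$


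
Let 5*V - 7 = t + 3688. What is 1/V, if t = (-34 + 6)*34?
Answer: 5/2743 ≈ 0.0018228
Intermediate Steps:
t = -952 (t = -28*34 = -952)
V = 2743/5 (V = 7/5 + (-952 + 3688)/5 = 7/5 + (⅕)*2736 = 7/5 + 2736/5 = 2743/5 ≈ 548.60)
1/V = 1/(2743/5) = 5/2743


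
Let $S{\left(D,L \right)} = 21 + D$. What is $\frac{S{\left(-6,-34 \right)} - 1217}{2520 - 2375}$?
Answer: $- \frac{1202}{145} \approx -8.2897$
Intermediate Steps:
$\frac{S{\left(-6,-34 \right)} - 1217}{2520 - 2375} = \frac{\left(21 - 6\right) - 1217}{2520 - 2375} = \frac{15 - 1217}{145} = \left(-1202\right) \frac{1}{145} = - \frac{1202}{145}$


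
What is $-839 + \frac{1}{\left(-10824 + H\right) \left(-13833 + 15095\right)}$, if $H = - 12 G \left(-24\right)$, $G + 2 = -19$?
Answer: $- \frac{17864377297}{21292464} \approx -839.0$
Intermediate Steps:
$G = -21$ ($G = -2 - 19 = -21$)
$H = -6048$ ($H = \left(-12\right) \left(-21\right) \left(-24\right) = 252 \left(-24\right) = -6048$)
$-839 + \frac{1}{\left(-10824 + H\right) \left(-13833 + 15095\right)} = -839 + \frac{1}{\left(-10824 - 6048\right) \left(-13833 + 15095\right)} = -839 + \frac{1}{\left(-16872\right) 1262} = -839 + \frac{1}{-21292464} = -839 - \frac{1}{21292464} = - \frac{17864377297}{21292464}$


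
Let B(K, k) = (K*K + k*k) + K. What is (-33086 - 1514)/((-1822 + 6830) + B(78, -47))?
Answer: -34600/13379 ≈ -2.5861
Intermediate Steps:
B(K, k) = K + K² + k² (B(K, k) = (K² + k²) + K = K + K² + k²)
(-33086 - 1514)/((-1822 + 6830) + B(78, -47)) = (-33086 - 1514)/((-1822 + 6830) + (78 + 78² + (-47)²)) = -34600/(5008 + (78 + 6084 + 2209)) = -34600/(5008 + 8371) = -34600/13379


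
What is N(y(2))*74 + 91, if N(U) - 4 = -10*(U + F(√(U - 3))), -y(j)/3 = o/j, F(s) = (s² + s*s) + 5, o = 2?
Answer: 7787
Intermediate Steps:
F(s) = 5 + 2*s² (F(s) = (s² + s²) + 5 = 2*s² + 5 = 5 + 2*s²)
y(j) = -6/j
N(U) = 14 - 30*U (N(U) = 4 - 10*(U + (5 + 2*(√(U - 3))²)) = 4 - 10*(U + (5 + 2*(√(-3 + U))²)) = 4 - 10*(U + (5 + 2*(-3 + U))) = 4 - 10*(U + (5 + (-6 + 2*U))) = 4 - 10*(U + (-1 + 2*U)) = 4 - 10*(-1 + 3*U) = 4 + (10 - 30*U) = 14 - 30*U)
N(y(2))*74 + 91 = (14 - (-180)/2)*74 + 91 = (14 - 30*(-3))*74 + 91 = (14 + 90)*74 + 91 = 104*74 + 91 = 7696 + 91 = 7787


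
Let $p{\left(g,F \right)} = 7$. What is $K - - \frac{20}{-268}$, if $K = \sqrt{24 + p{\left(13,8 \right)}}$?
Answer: $- \frac{5}{67} + \sqrt{31} \approx 5.4931$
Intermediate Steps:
$K = \sqrt{31}$ ($K = \sqrt{24 + 7} = \sqrt{31} \approx 5.5678$)
$K - - \frac{20}{-268} = \sqrt{31} - - \frac{20}{-268} = \sqrt{31} - \left(-20\right) \left(- \frac{1}{268}\right) = \sqrt{31} - \frac{5}{67} = - \frac{5}{67} + \sqrt{31}$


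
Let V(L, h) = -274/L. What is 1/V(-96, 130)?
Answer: 48/137 ≈ 0.35037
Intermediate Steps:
1/V(-96, 130) = 1/(-274/(-96)) = 1/(-274*(-1/96)) = 1/(137/48) = 48/137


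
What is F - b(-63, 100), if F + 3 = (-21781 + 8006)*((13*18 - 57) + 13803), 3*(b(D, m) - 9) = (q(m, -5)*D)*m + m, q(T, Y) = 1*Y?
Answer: -577755136/3 ≈ -1.9258e+8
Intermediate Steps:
q(T, Y) = Y
b(D, m) = 9 + m/3 - 5*D*m/3 (b(D, m) = 9 + ((-5*D)*m + m)/3 = 9 + (-5*D*m + m)/3 = 9 + (m - 5*D*m)/3 = 9 + (m/3 - 5*D*m/3) = 9 + m/3 - 5*D*m/3)
F = -192574503 (F = -3 + (-21781 + 8006)*((13*18 - 57) + 13803) = -3 - 13775*((234 - 57) + 13803) = -3 - 13775*(177 + 13803) = -3 - 13775*13980 = -3 - 192574500 = -192574503)
F - b(-63, 100) = -192574503 - (9 + (1/3)*100 - 5/3*(-63)*100) = -192574503 - (9 + 100/3 + 10500) = -192574503 - 1*31627/3 = -192574503 - 31627/3 = -577755136/3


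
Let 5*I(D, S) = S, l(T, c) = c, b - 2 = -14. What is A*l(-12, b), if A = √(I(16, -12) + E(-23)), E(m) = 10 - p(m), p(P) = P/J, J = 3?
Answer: -4*√3435/5 ≈ -46.887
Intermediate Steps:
b = -12 (b = 2 - 14 = -12)
p(P) = P/3
I(D, S) = S/5
E(m) = 10 - m/3
A = √3435/15 (A = √((⅕)*(-12) + (10 - ⅓*(-23))) = √(-12/5 + (10 + 23/3)) = √(-12/5 + 53/3) = √(229/15) = √3435/15 ≈ 3.9073)
A*l(-12, b) = (√3435/15)*(-12) = -4*√3435/5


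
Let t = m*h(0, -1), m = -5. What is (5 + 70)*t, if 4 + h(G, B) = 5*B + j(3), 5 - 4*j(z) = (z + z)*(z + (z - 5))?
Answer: 13875/4 ≈ 3468.8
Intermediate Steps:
j(z) = 5/4 - z*(-5 + 2*z)/2 (j(z) = 5/4 - (z + z)*(z + (z - 5))/4 = 5/4 - 2*z*(z + (-5 + z))/4 = 5/4 - 2*z*(-5 + 2*z)/4 = 5/4 - z*(-5 + 2*z)/2)
h(G, B) = -17/4 + 5*B (h(G, B) = -4 + (5*B + (5/4 - 1*3**2 + (5/2)*3)) = -4 + (5*B + (5/4 - 1*9 + 15/2)) = -4 + (5*B + (5/4 - 9 + 15/2)) = -4 + (5*B - 1/4) = -4 + (-1/4 + 5*B) = -17/4 + 5*B)
t = 185/4 (t = -5*(-17/4 + 5*(-1)) = -5*(-17/4 - 5) = -5*(-37/4) = 185/4 ≈ 46.250)
(5 + 70)*t = (5 + 70)*(185/4) = 75*(185/4) = 13875/4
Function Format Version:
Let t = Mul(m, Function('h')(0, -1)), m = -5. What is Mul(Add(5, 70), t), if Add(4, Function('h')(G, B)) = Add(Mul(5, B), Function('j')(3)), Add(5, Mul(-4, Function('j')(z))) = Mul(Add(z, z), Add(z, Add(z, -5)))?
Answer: Rational(13875, 4) ≈ 3468.8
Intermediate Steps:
Function('j')(z) = Add(Rational(5, 4), Mul(Rational(-1, 2), z, Add(-5, Mul(2, z)))) (Function('j')(z) = Add(Rational(5, 4), Mul(Rational(-1, 4), Mul(Add(z, z), Add(z, Add(z, -5))))) = Add(Rational(5, 4), Mul(Rational(-1, 4), Mul(Mul(2, z), Add(z, Add(-5, z))))) = Add(Rational(5, 4), Mul(Rational(-1, 4), Mul(Mul(2, z), Add(-5, Mul(2, z))))) = Add(Rational(5, 4), Mul(Rational(-1, 4), Mul(2, z, Add(-5, Mul(2, z))))) = Add(Rational(5, 4), Mul(Rational(-1, 2), z, Add(-5, Mul(2, z)))))
Function('h')(G, B) = Add(Rational(-17, 4), Mul(5, B)) (Function('h')(G, B) = Add(-4, Add(Mul(5, B), Add(Rational(5, 4), Mul(-1, Pow(3, 2)), Mul(Rational(5, 2), 3)))) = Add(-4, Add(Mul(5, B), Add(Rational(5, 4), Mul(-1, 9), Rational(15, 2)))) = Add(-4, Add(Mul(5, B), Add(Rational(5, 4), -9, Rational(15, 2)))) = Add(-4, Add(Mul(5, B), Rational(-1, 4))) = Add(-4, Add(Rational(-1, 4), Mul(5, B))) = Add(Rational(-17, 4), Mul(5, B)))
t = Rational(185, 4) (t = Mul(-5, Add(Rational(-17, 4), Mul(5, -1))) = Mul(-5, Add(Rational(-17, 4), -5)) = Mul(-5, Rational(-37, 4)) = Rational(185, 4) ≈ 46.250)
Mul(Add(5, 70), t) = Mul(Add(5, 70), Rational(185, 4)) = Mul(75, Rational(185, 4)) = Rational(13875, 4)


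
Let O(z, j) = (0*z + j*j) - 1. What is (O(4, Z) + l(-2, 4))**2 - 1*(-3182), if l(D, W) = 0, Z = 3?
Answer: 3246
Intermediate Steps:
O(z, j) = -1 + j**2 (O(z, j) = (0 + j**2) - 1 = j**2 - 1 = -1 + j**2)
(O(4, Z) + l(-2, 4))**2 - 1*(-3182) = ((-1 + 3**2) + 0)**2 - 1*(-3182) = ((-1 + 9) + 0)**2 + 3182 = (8 + 0)**2 + 3182 = 8**2 + 3182 = 64 + 3182 = 3246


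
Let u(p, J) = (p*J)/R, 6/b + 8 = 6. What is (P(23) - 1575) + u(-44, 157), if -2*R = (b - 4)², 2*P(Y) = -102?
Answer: -65858/49 ≈ -1344.0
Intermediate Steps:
b = -3 (b = 6/(-8 + 6) = 6/(-2) = 6*(-½) = -3)
P(Y) = -51 (P(Y) = (½)*(-102) = -51)
R = -49/2 (R = -(-3 - 4)²/2 = -½*(-7)² = -½*49 = -49/2 ≈ -24.500)
u(p, J) = -2*J*p/49 (u(p, J) = (p*J)/(-49/2) = (J*p)*(-2/49) = -2*J*p/49)
(P(23) - 1575) + u(-44, 157) = (-51 - 1575) - 2/49*157*(-44) = -1626 + 13816/49 = -65858/49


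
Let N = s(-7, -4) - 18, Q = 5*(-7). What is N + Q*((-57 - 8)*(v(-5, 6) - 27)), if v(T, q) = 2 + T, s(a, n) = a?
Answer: -68275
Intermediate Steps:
Q = -35
N = -25 (N = -7 - 18 = -25)
N + Q*((-57 - 8)*(v(-5, 6) - 27)) = -25 - 35*(-57 - 8)*((2 - 5) - 27) = -25 - (-2275)*(-3 - 27) = -25 - (-2275)*(-30) = -25 - 35*1950 = -25 - 68250 = -68275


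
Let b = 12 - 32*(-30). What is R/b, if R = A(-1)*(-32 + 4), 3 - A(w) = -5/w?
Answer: 14/243 ≈ 0.057613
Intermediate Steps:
A(w) = 3 + 5/w (A(w) = 3 - (-5)/w = 3 + 5/w)
R = 56 (R = (3 + 5/(-1))*(-32 + 4) = (3 + 5*(-1))*(-28) = (3 - 5)*(-28) = -2*(-28) = 56)
b = 972 (b = 12 + 960 = 972)
R/b = 56/972 = 56*(1/972) = 14/243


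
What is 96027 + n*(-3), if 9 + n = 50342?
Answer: -54972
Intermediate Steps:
n = 50333 (n = -9 + 50342 = 50333)
96027 + n*(-3) = 96027 + 50333*(-3) = 96027 - 150999 = -54972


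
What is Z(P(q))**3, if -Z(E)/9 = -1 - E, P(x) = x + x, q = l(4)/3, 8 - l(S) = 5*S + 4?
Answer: -658503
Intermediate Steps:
l(S) = 4 - 5*S (l(S) = 8 - (5*S + 4) = 8 - (4 + 5*S) = 8 + (-4 - 5*S) = 4 - 5*S)
q = -16/3 (q = (4 - 5*4)/3 = (4 - 20)*(1/3) = -16*1/3 = -16/3 ≈ -5.3333)
P(x) = 2*x
Z(E) = 9 + 9*E (Z(E) = -9*(-1 - E) = 9 + 9*E)
Z(P(q))**3 = (9 + 9*(2*(-16/3)))**3 = (9 + 9*(-32/3))**3 = (9 - 96)**3 = (-87)**3 = -658503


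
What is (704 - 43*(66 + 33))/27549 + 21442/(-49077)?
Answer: -28336157/50074899 ≈ -0.56588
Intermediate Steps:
(704 - 43*(66 + 33))/27549 + 21442/(-49077) = (704 - 43*99)*(1/27549) + 21442*(-1/49077) = (704 - 4257)*(1/27549) - 21442/49077 = -3553*1/27549 - 21442/49077 = -3553/27549 - 21442/49077 = -28336157/50074899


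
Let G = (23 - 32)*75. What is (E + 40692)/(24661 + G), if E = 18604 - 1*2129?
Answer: 57167/23986 ≈ 2.3833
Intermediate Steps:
E = 16475 (E = 18604 - 2129 = 16475)
G = -675 (G = -9*75 = -675)
(E + 40692)/(24661 + G) = (16475 + 40692)/(24661 - 675) = 57167/23986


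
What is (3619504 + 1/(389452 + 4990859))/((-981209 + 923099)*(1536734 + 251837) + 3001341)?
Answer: -19474057185745/559180346440514859 ≈ -3.4826e-5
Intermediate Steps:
(3619504 + 1/(389452 + 4990859))/((-981209 + 923099)*(1536734 + 251837) + 3001341) = (3619504 + 1/5380311)/(-58110*1788571 + 3001341) = (3619504 + 1/5380311)/(-103933860810 + 3001341) = (19474057185745/5380311)/(-103930859469) = (19474057185745/5380311)*(-1/103930859469) = -19474057185745/559180346440514859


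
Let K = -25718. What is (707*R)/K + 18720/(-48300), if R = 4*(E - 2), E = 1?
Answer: -410534/1478785 ≈ -0.27762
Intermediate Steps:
R = -4 (R = 4*(1 - 2) = 4*(-1) = -4)
(707*R)/K + 18720/(-48300) = (707*(-4))/(-25718) + 18720/(-48300) = -2828*(-1/25718) + 18720*(-1/48300) = 202/1837 - 312/805 = -410534/1478785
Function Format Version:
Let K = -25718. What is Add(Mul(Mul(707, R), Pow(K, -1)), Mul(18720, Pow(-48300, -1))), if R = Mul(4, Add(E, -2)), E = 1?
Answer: Rational(-410534, 1478785) ≈ -0.27762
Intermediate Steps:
R = -4 (R = Mul(4, Add(1, -2)) = Mul(4, -1) = -4)
Add(Mul(Mul(707, R), Pow(K, -1)), Mul(18720, Pow(-48300, -1))) = Add(Mul(Mul(707, -4), Pow(-25718, -1)), Mul(18720, Pow(-48300, -1))) = Add(Mul(-2828, Rational(-1, 25718)), Mul(18720, Rational(-1, 48300))) = Add(Rational(202, 1837), Rational(-312, 805)) = Rational(-410534, 1478785)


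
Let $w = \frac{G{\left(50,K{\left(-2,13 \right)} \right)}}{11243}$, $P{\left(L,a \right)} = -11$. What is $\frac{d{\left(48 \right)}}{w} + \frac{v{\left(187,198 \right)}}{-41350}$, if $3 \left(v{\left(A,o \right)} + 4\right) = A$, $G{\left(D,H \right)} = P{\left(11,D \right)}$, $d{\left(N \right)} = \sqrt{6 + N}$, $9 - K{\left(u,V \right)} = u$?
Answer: $- \frac{7}{4962} - \frac{33729 \sqrt{6}}{11} \approx -7510.8$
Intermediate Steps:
$K{\left(u,V \right)} = 9 - u$
$G{\left(D,H \right)} = -11$
$v{\left(A,o \right)} = -4 + \frac{A}{3}$
$w = - \frac{11}{11243} \approx -0.00097839$
$\frac{d{\left(48 \right)}}{w} + \frac{v{\left(187,198 \right)}}{-41350} = \frac{\sqrt{6 + 48}}{- \frac{11}{11243}} + \frac{-4 + \frac{1}{3} \cdot 187}{-41350} = \sqrt{54} \left(- \frac{11243}{11}\right) + \left(-4 + \frac{187}{3}\right) \left(- \frac{1}{41350}\right) = 3 \sqrt{6} \left(- \frac{11243}{11}\right) + \frac{175}{3} \left(- \frac{1}{41350}\right) = - \frac{33729 \sqrt{6}}{11} - \frac{7}{4962} = - \frac{7}{4962} - \frac{33729 \sqrt{6}}{11}$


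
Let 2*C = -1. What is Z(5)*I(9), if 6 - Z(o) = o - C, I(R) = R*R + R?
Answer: 45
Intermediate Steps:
I(R) = R + R² (I(R) = R² + R = R + R²)
C = -½ (C = (½)*(-1) = -½ ≈ -0.50000)
Z(o) = 11/2 - o (Z(o) = 6 - (o - 1*(-½)) = 6 - (o + ½) = 6 - (½ + o) = 6 + (-½ - o) = 11/2 - o)
Z(5)*I(9) = (11/2 - 1*5)*(9*(1 + 9)) = (11/2 - 5)*(9*10) = (½)*90 = 45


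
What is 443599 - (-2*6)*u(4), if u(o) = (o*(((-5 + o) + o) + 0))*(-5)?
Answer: 442879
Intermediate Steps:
u(o) = -5*o*(-5 + 2*o) (u(o) = (o*((-5 + 2*o) + 0))*(-5) = (o*(-5 + 2*o))*(-5) = -5*o*(-5 + 2*o))
443599 - (-2*6)*u(4) = 443599 - (-2*6)*5*4*(5 - 2*4) = 443599 - (-12)*5*4*(5 - 8) = 443599 - (-12)*5*4*(-3) = 443599 - (-12)*(-60) = 443599 - 1*720 = 443599 - 720 = 442879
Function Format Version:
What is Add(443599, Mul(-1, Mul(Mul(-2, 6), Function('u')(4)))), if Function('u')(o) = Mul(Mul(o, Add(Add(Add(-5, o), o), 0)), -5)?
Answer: 442879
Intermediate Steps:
Function('u')(o) = Mul(-5, o, Add(-5, Mul(2, o))) (Function('u')(o) = Mul(Mul(o, Add(Add(-5, Mul(2, o)), 0)), -5) = Mul(Mul(o, Add(-5, Mul(2, o))), -5) = Mul(-5, o, Add(-5, Mul(2, o))))
Add(443599, Mul(-1, Mul(Mul(-2, 6), Function('u')(4)))) = Add(443599, Mul(-1, Mul(Mul(-2, 6), Mul(5, 4, Add(5, Mul(-2, 4)))))) = Add(443599, Mul(-1, Mul(-12, Mul(5, 4, Add(5, -8))))) = Add(443599, Mul(-1, Mul(-12, Mul(5, 4, -3)))) = Add(443599, Mul(-1, Mul(-12, -60))) = Add(443599, Mul(-1, 720)) = Add(443599, -720) = 442879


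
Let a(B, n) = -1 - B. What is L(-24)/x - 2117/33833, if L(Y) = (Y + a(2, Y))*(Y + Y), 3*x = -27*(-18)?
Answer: 268547/33833 ≈ 7.9374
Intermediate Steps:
x = 162 (x = (-27*(-18))/3 = (⅓)*486 = 162)
L(Y) = 2*Y*(-3 + Y) (L(Y) = (Y + (-1 - 1*2))*(Y + Y) = (Y + (-1 - 2))*(2*Y) = (Y - 3)*(2*Y) = (-3 + Y)*(2*Y) = 2*Y*(-3 + Y))
L(-24)/x - 2117/33833 = (2*(-24)*(-3 - 24))/162 - 2117/33833 = (2*(-24)*(-27))*(1/162) - 2117*1/33833 = 1296*(1/162) - 2117/33833 = 8 - 2117/33833 = 268547/33833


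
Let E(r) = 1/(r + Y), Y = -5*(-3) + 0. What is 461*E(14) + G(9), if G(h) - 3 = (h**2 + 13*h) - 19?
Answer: 5739/29 ≈ 197.90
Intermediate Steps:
Y = 15 (Y = 15 + 0 = 15)
G(h) = -16 + h**2 + 13*h (G(h) = 3 + ((h**2 + 13*h) - 19) = 3 + (-19 + h**2 + 13*h) = -16 + h**2 + 13*h)
E(r) = 1/(15 + r) (E(r) = 1/(r + 15) = 1/(15 + r))
461*E(14) + G(9) = 461/(15 + 14) + (-16 + 9**2 + 13*9) = 461/29 + (-16 + 81 + 117) = 461*(1/29) + 182 = 461/29 + 182 = 5739/29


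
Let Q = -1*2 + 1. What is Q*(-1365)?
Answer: 1365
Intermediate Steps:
Q = -1 (Q = -2 + 1 = -1)
Q*(-1365) = -1*(-1365) = 1365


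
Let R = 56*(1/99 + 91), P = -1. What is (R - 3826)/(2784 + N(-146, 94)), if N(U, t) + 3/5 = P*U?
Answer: 628930/1450053 ≈ 0.43373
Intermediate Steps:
R = 504560/99 (R = 56*(1/99 + 91) = 56*(9010/99) = 504560/99 ≈ 5096.6)
N(U, t) = -⅗ - U
(R - 3826)/(2784 + N(-146, 94)) = (504560/99 - 3826)/(2784 + (-⅗ - 1*(-146))) = 125786/(99*(2784 + (-⅗ + 146))) = 125786/(99*(2784 + 727/5)) = 125786/(99*(14647/5)) = (125786/99)*(5/14647) = 628930/1450053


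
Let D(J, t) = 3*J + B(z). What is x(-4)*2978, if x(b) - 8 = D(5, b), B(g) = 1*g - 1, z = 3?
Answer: 74450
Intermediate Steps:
B(g) = -1 + g (B(g) = g - 1 = -1 + g)
D(J, t) = 2 + 3*J (D(J, t) = 3*J + (-1 + 3) = 3*J + 2 = 2 + 3*J)
x(b) = 25 (x(b) = 8 + (2 + 3*5) = 8 + (2 + 15) = 8 + 17 = 25)
x(-4)*2978 = 25*2978 = 74450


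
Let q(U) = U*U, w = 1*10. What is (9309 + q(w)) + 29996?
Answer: 39405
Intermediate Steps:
w = 10
q(U) = U**2
(9309 + q(w)) + 29996 = (9309 + 10**2) + 29996 = (9309 + 100) + 29996 = 9409 + 29996 = 39405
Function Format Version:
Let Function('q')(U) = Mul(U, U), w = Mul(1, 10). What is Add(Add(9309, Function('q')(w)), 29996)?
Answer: 39405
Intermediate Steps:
w = 10
Function('q')(U) = Pow(U, 2)
Add(Add(9309, Function('q')(w)), 29996) = Add(Add(9309, Pow(10, 2)), 29996) = Add(Add(9309, 100), 29996) = Add(9409, 29996) = 39405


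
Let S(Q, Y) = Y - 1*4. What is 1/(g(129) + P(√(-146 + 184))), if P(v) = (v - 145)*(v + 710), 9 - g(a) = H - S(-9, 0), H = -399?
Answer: -51254/5247879757 - 565*√38/10495759514 ≈ -1.0098e-5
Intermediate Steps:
S(Q, Y) = -4 + Y (S(Q, Y) = Y - 4 = -4 + Y)
g(a) = 404 (g(a) = 9 - (-399 - (-4 + 0)) = 9 - (-399 - 1*(-4)) = 9 - (-399 + 4) = 9 - 1*(-395) = 9 + 395 = 404)
P(v) = (-145 + v)*(710 + v)
1/(g(129) + P(√(-146 + 184))) = 1/(404 + (-102950 + (√(-146 + 184))² + 565*√(-146 + 184))) = 1/(404 + (-102950 + (√38)² + 565*√38)) = 1/(404 + (-102950 + 38 + 565*√38)) = 1/(404 + (-102912 + 565*√38)) = 1/(-102508 + 565*√38)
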